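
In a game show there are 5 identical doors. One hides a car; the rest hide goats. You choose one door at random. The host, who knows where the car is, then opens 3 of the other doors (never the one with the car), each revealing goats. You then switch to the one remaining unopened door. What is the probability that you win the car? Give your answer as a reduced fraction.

Your original door holds the car with probability 1/5, so the other 4 collectively hold it with probability 4/5.
The host can always find 3 empty doors to open, so the reveals don't change that 4/5; it is now spread over the 1 remaining unopened door.
P(win by switching) = (4/5) · (1/1) = 4/5.

4/5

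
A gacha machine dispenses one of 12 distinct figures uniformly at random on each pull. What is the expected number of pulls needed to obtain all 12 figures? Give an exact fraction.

86021/2310

After i distinct types are collected, each trial gives a new one with probability (12−i)/12, so the expected wait for the next new type is 12/(12−i).
E = 12/12 + 12/11 + 12/10 + 12/9 + 12/8 + 12/7 + 12/6 + 12/5 + 12/4 + 12/3 + 12/2 + 12/1 = 86021/2310.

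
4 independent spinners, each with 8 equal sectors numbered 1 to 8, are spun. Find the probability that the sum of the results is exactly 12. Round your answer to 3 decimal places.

0.039

There are 8^4 = 4096 equally likely outcomes.
The number of ordered 4-tuples from {1,…,8} summing to 12 is 161.
P(sum = 12) = 161/4096 ≈ 0.039.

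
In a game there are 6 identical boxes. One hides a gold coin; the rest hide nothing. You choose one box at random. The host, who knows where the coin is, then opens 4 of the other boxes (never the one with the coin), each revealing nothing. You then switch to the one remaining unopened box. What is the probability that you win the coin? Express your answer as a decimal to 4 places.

Your original box holds the coin with probability 1/6, so the other 5 collectively hold it with probability 5/6.
The host can always find 4 empty boxes to open, so the reveals don't change that 5/6; it is now spread over the 1 remaining unopened box.
P(win by switching) = (5/6) · (1/1) = 5/6 ≈ 0.8333.

0.8333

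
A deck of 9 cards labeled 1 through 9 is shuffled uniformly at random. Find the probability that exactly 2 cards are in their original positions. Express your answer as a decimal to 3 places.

Choose which 2 of the 9 are fixed: C(9,2) = 36 ways.
The remaining 7 must have no fixed point: D(7) = 1854.
P = 36·1854/362880 = 103/560 ≈ 0.184.

0.184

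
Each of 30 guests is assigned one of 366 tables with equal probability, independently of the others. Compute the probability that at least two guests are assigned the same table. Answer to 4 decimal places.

It's easier to compute the probability that all 30 are distinct.
P(all distinct) = 366/366 · 365/366 · ··· · 337/366 ≈ 0.2947.
So the probability of at least one match is 1 − 0.2947 = 0.7053.

0.7053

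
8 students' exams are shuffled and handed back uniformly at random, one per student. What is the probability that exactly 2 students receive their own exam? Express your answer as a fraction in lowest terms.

Choose which 2 of the 8 are fixed: C(8,2) = 28 ways.
The remaining 6 must have no fixed point: D(6) = 265.
P = 28·265/40320 = 53/288.

53/288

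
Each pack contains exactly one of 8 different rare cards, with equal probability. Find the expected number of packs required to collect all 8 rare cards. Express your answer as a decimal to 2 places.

After i distinct types are collected, each trial gives a new one with probability (8−i)/8, so the expected wait for the next new type is 8/(8−i).
E = 8/8 + 8/7 + 8/6 + 8/5 + 8/4 + 8/3 + 8/2 + 8/1 = 761/35 ≈ 21.74.

21.74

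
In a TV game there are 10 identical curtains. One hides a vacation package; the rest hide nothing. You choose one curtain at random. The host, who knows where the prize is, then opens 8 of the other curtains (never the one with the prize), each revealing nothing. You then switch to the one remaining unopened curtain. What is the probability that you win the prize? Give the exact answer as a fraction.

Your original curtain holds the prize with probability 1/10, so the other 9 collectively hold it with probability 9/10.
The host can always find 8 empty curtains to open, so the reveals don't change that 9/10; it is now spread over the 1 remaining unopened curtain.
P(win by switching) = (9/10) · (1/1) = 9/10.

9/10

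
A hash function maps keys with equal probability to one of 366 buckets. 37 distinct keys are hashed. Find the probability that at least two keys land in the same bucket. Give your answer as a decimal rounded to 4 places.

0.8479

It's easier to compute the probability that all 37 are distinct.
P(all distinct) = 366/366 · 365/366 · ··· · 330/366 ≈ 0.1521.
So the probability of at least one match is 1 − 0.1521 = 0.8479.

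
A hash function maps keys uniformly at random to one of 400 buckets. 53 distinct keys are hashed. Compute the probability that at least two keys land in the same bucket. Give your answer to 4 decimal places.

It's easier to compute the probability that all 53 are distinct.
P(all distinct) = 400/400 · 399/400 · ··· · 348/400 ≈ 0.0271.
So the probability of at least one match is 1 − 0.0271 = 0.9729.

0.9729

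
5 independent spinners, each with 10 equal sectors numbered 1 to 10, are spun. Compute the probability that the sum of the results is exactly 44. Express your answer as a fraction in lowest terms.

There are 10^5 = 100000 equally likely outcomes.
The number of ordered 5-tuples from {1,…,10} summing to 44 is 210.
P(sum = 44) = 210/100000 = 21/10000.

21/10000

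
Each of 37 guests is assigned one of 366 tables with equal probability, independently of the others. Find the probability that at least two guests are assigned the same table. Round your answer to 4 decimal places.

0.8479

It's easier to compute the probability that all 37 are distinct.
P(all distinct) = 366/366 · 365/366 · ··· · 330/366 ≈ 0.1521.
So the probability of at least one match is 1 − 0.1521 = 0.8479.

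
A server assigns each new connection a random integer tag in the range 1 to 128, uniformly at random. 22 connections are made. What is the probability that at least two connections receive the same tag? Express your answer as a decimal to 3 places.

0.853

It's easier to compute the probability that all 22 are distinct.
P(all distinct) = 128/128 · 127/128 · ··· · 107/128 ≈ 0.147.
So the probability of at least one match is 1 − 0.147 = 0.853.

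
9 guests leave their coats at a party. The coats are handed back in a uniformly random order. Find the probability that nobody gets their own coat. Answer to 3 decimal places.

This is the derangement probability: permutations of 9 with no fixed point.
D(9) = 9! · (1 − 1/1! + 1/2! − ··· + (−1)^9/9!) = 133496.
P = 133496/362880 = 16687/45360 ≈ 0.368.

0.368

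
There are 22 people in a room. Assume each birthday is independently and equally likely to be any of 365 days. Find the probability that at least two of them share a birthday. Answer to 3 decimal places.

0.476

It's easier to compute the probability that all 22 are distinct.
P(all distinct) = 365/365 · 364/365 · ··· · 344/365 ≈ 0.524.
So the probability of at least one match is 1 − 0.524 = 0.476.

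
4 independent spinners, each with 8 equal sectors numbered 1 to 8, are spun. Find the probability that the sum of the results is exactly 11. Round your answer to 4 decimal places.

There are 8^4 = 4096 equally likely outcomes.
The number of ordered 4-tuples from {1,…,8} summing to 11 is 120.
P(sum = 11) = 120/4096 = 15/512 ≈ 0.0293.

0.0293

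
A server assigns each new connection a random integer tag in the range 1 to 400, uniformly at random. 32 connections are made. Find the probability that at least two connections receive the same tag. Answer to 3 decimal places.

0.720

It's easier to compute the probability that all 32 are distinct.
P(all distinct) = 400/400 · 399/400 · ··· · 369/400 ≈ 0.280.
So the probability of at least one match is 1 − 0.280 = 0.720.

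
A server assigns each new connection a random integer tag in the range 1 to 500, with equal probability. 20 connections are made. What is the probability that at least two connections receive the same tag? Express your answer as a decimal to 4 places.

0.3196

It's easier to compute the probability that all 20 are distinct.
P(all distinct) = 500/500 · 499/500 · ··· · 481/500 ≈ 0.6804.
So the probability of at least one match is 1 − 0.6804 = 0.3196.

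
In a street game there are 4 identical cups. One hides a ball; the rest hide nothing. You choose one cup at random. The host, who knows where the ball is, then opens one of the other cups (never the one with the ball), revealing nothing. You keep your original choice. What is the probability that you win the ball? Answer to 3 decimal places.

The host can always open an empty cup regardless of your choice, so this gives no information about your original cup.
P(win by staying) = 1/4 ≈ 0.250.

0.250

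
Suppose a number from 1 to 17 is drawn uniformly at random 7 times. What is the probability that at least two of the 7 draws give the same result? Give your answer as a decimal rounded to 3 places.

0.761

P(all 7 different) = 17/17 · 16/17 · ··· · 11/17 ≈ 0.239.
P(at least two equal) = 1 − 0.239 = 0.761.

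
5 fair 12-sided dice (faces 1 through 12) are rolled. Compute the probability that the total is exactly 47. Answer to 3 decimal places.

There are 12^5 = 248832 equally likely outcomes.
The number of ordered 5-tuples from {1,…,12} summing to 47 is 2355.
P(sum = 47) = 2355/248832 = 785/82944 ≈ 0.009.

0.009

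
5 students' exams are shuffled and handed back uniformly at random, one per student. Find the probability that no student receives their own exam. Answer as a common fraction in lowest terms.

This is the derangement probability: permutations of 5 with no fixed point.
D(5) = 5! · (1 − 1/1! + 1/2! − ··· + (−1)^5/5!) = 44.
P = 44/120 = 11/30.

11/30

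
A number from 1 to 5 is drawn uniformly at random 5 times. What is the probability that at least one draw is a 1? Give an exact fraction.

2101/3125

P(no draw is a 1) = (4/5)^5 = 1024/3125.
P(at least one) = 1 − 1024/3125 = 2101/3125.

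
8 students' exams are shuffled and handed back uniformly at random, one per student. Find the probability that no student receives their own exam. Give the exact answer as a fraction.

2119/5760

This is the derangement probability: permutations of 8 with no fixed point.
D(8) = 8! · (1 − 1/1! + 1/2! − ··· + (−1)^8/8!) = 14833.
P = 14833/40320 = 2119/5760.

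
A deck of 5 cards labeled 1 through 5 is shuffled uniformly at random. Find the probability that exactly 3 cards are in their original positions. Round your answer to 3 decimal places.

Choose which 3 of the 5 are fixed: C(5,3) = 10 ways.
The remaining 2 must have no fixed point: D(2) = 1.
P = 10·1/120 = 1/12 ≈ 0.083.

0.083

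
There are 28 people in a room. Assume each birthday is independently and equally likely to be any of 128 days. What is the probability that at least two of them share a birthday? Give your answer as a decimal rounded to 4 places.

0.9589

It's easier to compute the probability that all 28 are distinct.
P(all distinct) = 128/128 · 127/128 · ··· · 101/128 ≈ 0.0411.
So the probability of at least one match is 1 − 0.0411 = 0.9589.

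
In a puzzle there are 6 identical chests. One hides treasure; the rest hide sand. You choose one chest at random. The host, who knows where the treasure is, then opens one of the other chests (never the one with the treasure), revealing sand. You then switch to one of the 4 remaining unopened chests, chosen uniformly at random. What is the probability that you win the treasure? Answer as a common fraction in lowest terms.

5/24

Your original chest holds the treasure with probability 1/6, so the other 5 collectively hold it with probability 5/6.
The host can always find an empty chest to open, so this doesn't change that 5/6; it is now spread over the 4 remaining unopened chests.
P(win by switching) = (5/6) · (1/4) = 5/24.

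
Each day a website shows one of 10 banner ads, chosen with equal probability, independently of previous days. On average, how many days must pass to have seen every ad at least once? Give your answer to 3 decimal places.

After i distinct types are collected, each trial gives a new one with probability (10−i)/10, so the expected wait for the next new type is 10/(10−i).
E = 10/10 + 10/9 + 10/8 + 10/7 + 10/6 + 10/5 + 10/4 + 10/3 + 10/2 + 10/1 = 7381/252 ≈ 29.290.

29.290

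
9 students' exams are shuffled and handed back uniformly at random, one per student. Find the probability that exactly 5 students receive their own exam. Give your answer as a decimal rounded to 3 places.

Choose which 5 of the 9 are fixed: C(9,5) = 126 ways.
The remaining 4 must have no fixed point: D(4) = 9.
P = 126·9/362880 = 1/320 ≈ 0.003.

0.003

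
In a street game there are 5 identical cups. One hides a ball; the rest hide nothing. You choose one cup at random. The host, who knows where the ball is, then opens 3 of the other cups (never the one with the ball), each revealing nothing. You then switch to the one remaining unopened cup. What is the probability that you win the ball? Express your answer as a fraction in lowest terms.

4/5

Your original cup holds the ball with probability 1/5, so the other 4 collectively hold it with probability 4/5.
The host can always find 3 empty cups to open, so the reveals don't change that 4/5; it is now spread over the 1 remaining unopened cup.
P(win by switching) = (4/5) · (1/1) = 4/5.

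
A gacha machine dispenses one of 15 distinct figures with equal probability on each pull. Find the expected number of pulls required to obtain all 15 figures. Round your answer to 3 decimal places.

49.773

After i distinct types are collected, each trial gives a new one with probability (15−i)/15, so the expected wait for the next new type is 15/(15−i).
E = 15/15 + 15/14 + 15/13 + 15/12 + 15/11 + 15/10 + 15/9 + 15/8 + 15/7 + 15/6 + 15/5 + 15/4 + 15/3 + 15/2 + 15/1 = 1195757/24024 ≈ 49.773.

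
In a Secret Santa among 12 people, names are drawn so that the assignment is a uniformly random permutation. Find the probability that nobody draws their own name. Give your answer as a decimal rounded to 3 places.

0.368

This is the derangement probability: permutations of 12 with no fixed point.
D(12) = 12! · (1 − 1/1! + 1/2! − ··· + (−1)^12/12!) = 176214841.
P = 176214841/479001600 = 16019531/43545600 ≈ 0.368.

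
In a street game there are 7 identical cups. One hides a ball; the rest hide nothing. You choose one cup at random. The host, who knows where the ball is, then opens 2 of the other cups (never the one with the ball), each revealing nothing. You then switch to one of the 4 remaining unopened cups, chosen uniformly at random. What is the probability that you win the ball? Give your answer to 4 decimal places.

0.2143

Your original cup holds the ball with probability 1/7, so the other 6 collectively hold it with probability 6/7.
The host can always find 2 empty cups to open, so the reveals don't change that 6/7; it is now spread over the 4 remaining unopened cups.
P(win by switching) = (6/7) · (1/4) = 3/14 ≈ 0.2143.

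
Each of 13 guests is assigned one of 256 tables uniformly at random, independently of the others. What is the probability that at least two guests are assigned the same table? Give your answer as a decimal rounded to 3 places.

It's easier to compute the probability that all 13 are distinct.
P(all distinct) = 256/256 · 255/256 · ··· · 244/256 ≈ 0.734.
So the probability of at least one match is 1 − 0.734 = 0.266.

0.266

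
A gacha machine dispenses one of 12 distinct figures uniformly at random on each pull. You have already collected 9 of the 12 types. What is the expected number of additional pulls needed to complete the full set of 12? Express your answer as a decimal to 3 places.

22.000

Starting from 9 distinct types, each trial gives a new one with probability (12−i)/12 when i types are held, so the wait for the next new type is 12/(12−i).
E = 12/3 + 12/2 + 12/1 = 22 ≈ 22.000.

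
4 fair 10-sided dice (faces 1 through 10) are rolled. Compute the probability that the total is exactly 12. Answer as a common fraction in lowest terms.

There are 10^4 = 10000 equally likely outcomes.
The number of ordered 4-tuples from {1,…,10} summing to 12 is 165.
P(sum = 12) = 165/10000 = 33/2000.

33/2000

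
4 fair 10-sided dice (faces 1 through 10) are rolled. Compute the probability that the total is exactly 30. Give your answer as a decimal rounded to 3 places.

There are 10^4 = 10000 equally likely outcomes.
The number of ordered 4-tuples from {1,…,10} summing to 30 is 282.
P(sum = 30) = 282/10000 = 141/5000 ≈ 0.028.

0.028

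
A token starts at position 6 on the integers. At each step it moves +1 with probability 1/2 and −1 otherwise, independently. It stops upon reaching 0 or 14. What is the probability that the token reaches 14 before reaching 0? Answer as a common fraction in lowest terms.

With a fair step, P(i) = ½P(i−1) + ½P(i+1) with P(0)=0, P(14)=1 has the linear solution P(i) = i/14.
P(6) = 6/14 = 3/7.

3/7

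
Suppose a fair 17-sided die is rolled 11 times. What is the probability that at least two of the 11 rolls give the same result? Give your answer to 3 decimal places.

0.986

P(all 11 different) = 17/17 · 16/17 · ··· · 7/17 ≈ 0.014.
P(at least two equal) = 1 − 0.014 = 0.986.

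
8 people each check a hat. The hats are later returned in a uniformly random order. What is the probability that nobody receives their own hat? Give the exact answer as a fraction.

This is the derangement probability: permutations of 8 with no fixed point.
D(8) = 8! · (1 − 1/1! + 1/2! − ··· + (−1)^8/8!) = 14833.
P = 14833/40320 = 2119/5760.

2119/5760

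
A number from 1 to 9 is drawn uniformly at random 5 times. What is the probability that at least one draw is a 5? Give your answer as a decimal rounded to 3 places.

P(no draw is a 5) = (8/9)^5 ≈ 0.555.
P(at least one) = 1 − 0.555 = 0.445.

0.445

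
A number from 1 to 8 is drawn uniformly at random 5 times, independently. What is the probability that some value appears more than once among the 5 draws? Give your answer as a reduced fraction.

407/512

P(all 5 different) = 8/8 · 7/8 · ··· · 4/8 = 105/512.
P(at least two equal) = 1 − 105/512 = 407/512.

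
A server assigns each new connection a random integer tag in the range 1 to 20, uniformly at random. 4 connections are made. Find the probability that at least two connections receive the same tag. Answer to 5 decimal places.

It's easier to compute the probability that all 4 are distinct.
P(all distinct) = 20/20 · 19/20 · ··· · 17/20 ≈ 0.72675.
So the probability of at least one match is 1 − 0.72675 = 0.27325.

0.27325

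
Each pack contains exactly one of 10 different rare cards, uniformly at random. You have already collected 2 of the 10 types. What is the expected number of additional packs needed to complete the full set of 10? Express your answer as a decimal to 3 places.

27.179

Starting from 2 distinct types, each trial gives a new one with probability (10−i)/10 when i types are held, so the wait for the next new type is 10/(10−i).
E = 10/8 + 10/7 + 10/6 + 10/5 + 10/4 + 10/3 + 10/2 + 10/1 = 761/28 ≈ 27.179.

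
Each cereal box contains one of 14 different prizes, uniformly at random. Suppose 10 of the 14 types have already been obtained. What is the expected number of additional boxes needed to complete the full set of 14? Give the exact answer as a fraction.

Starting from 10 distinct types, each trial gives a new one with probability (14−i)/14 when i types are held, so the wait for the next new type is 14/(14−i).
E = 14/4 + 14/3 + 14/2 + 14/1 = 175/6.

175/6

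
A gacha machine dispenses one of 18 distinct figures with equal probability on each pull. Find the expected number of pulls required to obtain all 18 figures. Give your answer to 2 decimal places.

62.91

After i distinct types are collected, each trial gives a new one with probability (18−i)/18, so the expected wait for the next new type is 18/(18−i).
E = 18/18 + 18/17 + 18/16 + 18/15 + 18/14 + 18/13 + 18/12 + 18/11 + 18/10 + 18/9 + 18/8 + 18/7 + 18/6 + 18/5 + 18/4 + 18/3 + 18/2 + 18/1 = 42822903/680680 ≈ 62.91.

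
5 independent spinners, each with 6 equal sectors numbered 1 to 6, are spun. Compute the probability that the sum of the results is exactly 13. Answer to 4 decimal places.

0.0540

There are 6^5 = 7776 equally likely outcomes.
The number of ordered 5-tuples from {1,…,6} summing to 13 is 420.
P(sum = 13) = 420/7776 = 35/648 ≈ 0.0540.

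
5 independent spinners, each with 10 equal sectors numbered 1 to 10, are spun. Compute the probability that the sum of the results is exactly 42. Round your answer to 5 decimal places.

There are 10^5 = 100000 equally likely outcomes.
The number of ordered 5-tuples from {1,…,10} summing to 42 is 495.
P(sum = 42) = 495/100000 = 99/20000 ≈ 0.00495.

0.00495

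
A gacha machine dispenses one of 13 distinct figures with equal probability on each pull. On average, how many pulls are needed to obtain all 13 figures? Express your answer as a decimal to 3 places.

After i distinct types are collected, each trial gives a new one with probability (13−i)/13, so the expected wait for the next new type is 13/(13−i).
E = 13/13 + 13/12 + 13/11 + 13/10 + 13/9 + 13/8 + 13/7 + 13/6 + 13/5 + 13/4 + 13/3 + 13/2 + 13/1 = 1145993/27720 ≈ 41.342.

41.342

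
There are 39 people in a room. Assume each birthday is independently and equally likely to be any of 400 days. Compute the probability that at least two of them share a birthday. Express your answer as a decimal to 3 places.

It's easier to compute the probability that all 39 are distinct.
P(all distinct) = 400/400 · 399/400 · ··· · 362/400 ≈ 0.147.
So the probability of at least one match is 1 − 0.147 = 0.853.

0.853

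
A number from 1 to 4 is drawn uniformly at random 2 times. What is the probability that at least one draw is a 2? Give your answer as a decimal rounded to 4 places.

P(no draw is a 2) = (3/4)^2 ≈ 0.5625.
P(at least one) = 1 − 0.5625 = 0.4375.

0.4375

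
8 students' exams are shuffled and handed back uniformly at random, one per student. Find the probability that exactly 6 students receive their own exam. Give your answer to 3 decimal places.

0.001

Choose which 6 of the 8 are fixed: C(8,6) = 28 ways.
The remaining 2 must have no fixed point: D(2) = 1.
P = 28·1/40320 = 1/1440 ≈ 0.001.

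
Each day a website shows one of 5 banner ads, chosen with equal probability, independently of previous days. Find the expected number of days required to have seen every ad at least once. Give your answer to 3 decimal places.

After i distinct types are collected, each trial gives a new one with probability (5−i)/5, so the expected wait for the next new type is 5/(5−i).
E = 5/5 + 5/4 + 5/3 + 5/2 + 5/1 = 137/12 ≈ 11.417.

11.417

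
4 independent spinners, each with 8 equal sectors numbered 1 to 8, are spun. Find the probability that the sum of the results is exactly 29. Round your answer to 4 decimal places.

0.0049

There are 8^4 = 4096 equally likely outcomes.
The number of ordered 4-tuples from {1,…,8} summing to 29 is 20.
P(sum = 29) = 20/4096 = 5/1024 ≈ 0.0049.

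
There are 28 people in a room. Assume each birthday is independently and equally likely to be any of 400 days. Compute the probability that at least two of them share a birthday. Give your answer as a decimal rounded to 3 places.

0.620

It's easier to compute the probability that all 28 are distinct.
P(all distinct) = 400/400 · 399/400 · ··· · 373/400 ≈ 0.380.
So the probability of at least one match is 1 − 0.380 = 0.620.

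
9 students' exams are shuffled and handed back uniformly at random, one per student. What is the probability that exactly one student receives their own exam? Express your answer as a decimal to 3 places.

0.368

Choose which one is fixed: C(9,1) = 9 ways.
The remaining 8 must have no fixed point: D(8) = 14833.
P = 9·14833/362880 = 2119/5760 ≈ 0.368.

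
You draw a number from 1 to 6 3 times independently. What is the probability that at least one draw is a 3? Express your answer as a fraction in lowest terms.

P(no draw is a 3) = (5/6)^3 = 125/216.
P(at least one) = 1 − 125/216 = 91/216.

91/216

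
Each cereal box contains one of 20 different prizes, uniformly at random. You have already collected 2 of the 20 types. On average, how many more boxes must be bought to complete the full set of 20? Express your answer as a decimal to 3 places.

69.902

Starting from 2 distinct types, each trial gives a new one with probability (20−i)/20 when i types are held, so the wait for the next new type is 20/(20−i).
E = 20/18 + 20/17 + 20/16 + 20/15 + 20/14 + 20/13 + 20/12 + 20/11 + 20/10 + 20/9 + 20/8 + 20/7 + 20/6 + 20/5 + 20/4 + 20/3 + 20/2 + 20/1 = 14274301/204204 ≈ 69.902.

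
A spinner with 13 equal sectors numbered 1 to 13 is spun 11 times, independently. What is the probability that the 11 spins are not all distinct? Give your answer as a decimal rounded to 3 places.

0.998

P(all 11 different) = 13/13 · 12/13 · ··· · 3/13 ≈ 0.002.
P(at least two equal) = 1 − 0.002 = 0.998.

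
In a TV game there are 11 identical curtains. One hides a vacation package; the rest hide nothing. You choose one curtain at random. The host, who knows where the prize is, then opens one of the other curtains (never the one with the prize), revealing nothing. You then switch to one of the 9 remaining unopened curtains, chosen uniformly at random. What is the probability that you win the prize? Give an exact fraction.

Your original curtain holds the prize with probability 1/11, so the other 10 collectively hold it with probability 10/11.
The host can always find an empty curtain to open, so this doesn't change that 10/11; it is now spread over the 9 remaining unopened curtains.
P(win by switching) = (10/11) · (1/9) = 10/99.

10/99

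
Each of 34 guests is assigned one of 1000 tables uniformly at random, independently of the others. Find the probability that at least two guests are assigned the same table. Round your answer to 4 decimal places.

0.4330

It's easier to compute the probability that all 34 are distinct.
P(all distinct) = 1000/1000 · 999/1000 · ··· · 967/1000 ≈ 0.5670.
So the probability of at least one match is 1 − 0.5670 = 0.4330.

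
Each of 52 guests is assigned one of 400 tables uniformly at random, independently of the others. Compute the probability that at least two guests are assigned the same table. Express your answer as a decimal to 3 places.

0.969

It's easier to compute the probability that all 52 are distinct.
P(all distinct) = 400/400 · 399/400 · ··· · 349/400 ≈ 0.031.
So the probability of at least one match is 1 − 0.031 = 0.969.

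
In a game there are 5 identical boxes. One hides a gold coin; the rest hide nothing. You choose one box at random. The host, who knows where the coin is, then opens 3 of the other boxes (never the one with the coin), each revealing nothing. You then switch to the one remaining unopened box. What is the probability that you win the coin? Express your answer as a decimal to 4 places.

Your original box holds the coin with probability 1/5, so the other 4 collectively hold it with probability 4/5.
The host can always find 3 empty boxes to open, so the reveals don't change that 4/5; it is now spread over the 1 remaining unopened box.
P(win by switching) = (4/5) · (1/1) = 4/5 ≈ 0.8000.

0.8000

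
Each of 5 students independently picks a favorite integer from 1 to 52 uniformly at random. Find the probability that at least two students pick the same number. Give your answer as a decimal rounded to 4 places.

0.1797

It's easier to compute the probability that all 5 are distinct.
P(all distinct) = 52/52 · 51/52 · ··· · 48/52 ≈ 0.8203.
So the probability of at least one match is 1 − 0.8203 = 0.1797.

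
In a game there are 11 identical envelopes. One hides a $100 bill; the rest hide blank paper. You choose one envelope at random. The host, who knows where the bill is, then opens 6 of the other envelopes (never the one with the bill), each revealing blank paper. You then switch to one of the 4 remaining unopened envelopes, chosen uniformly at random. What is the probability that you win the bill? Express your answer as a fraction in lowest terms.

5/22

Your original envelope holds the bill with probability 1/11, so the other 10 collectively hold it with probability 10/11.
The host can always find 6 empty envelopes to open, so the reveals don't change that 10/11; it is now spread over the 4 remaining unopened envelopes.
P(win by switching) = (10/11) · (1/4) = 5/22.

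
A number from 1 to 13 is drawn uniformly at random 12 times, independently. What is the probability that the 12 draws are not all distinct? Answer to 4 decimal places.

0.9997

P(all 12 different) = 13/13 · 12/13 · ··· · 2/13 ≈ 0.0003.
P(at least two equal) = 1 − 0.0003 = 0.9997.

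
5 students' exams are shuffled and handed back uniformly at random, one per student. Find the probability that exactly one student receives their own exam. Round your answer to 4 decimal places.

Choose which one is fixed: C(5,1) = 5 ways.
The remaining 4 must have no fixed point: D(4) = 9.
P = 5·9/120 = 3/8 ≈ 0.3750.

0.3750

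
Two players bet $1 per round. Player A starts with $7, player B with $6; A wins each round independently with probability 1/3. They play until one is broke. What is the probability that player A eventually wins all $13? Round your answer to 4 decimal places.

Let r = q/p = (2/3)/(1/3) = 2. The recurrence P(i) = p·P(i+1) + q·P(i−1) with P(0)=0, P(13)=1 gives P(i) = (1 − r^i)/(1 − r^13).
P(7) = (1 − (2)^7) / (1 − (2)^13) = 127/8191 ≈ 0.0155.

0.0155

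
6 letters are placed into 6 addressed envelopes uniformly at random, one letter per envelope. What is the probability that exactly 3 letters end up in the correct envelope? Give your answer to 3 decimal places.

Choose which 3 of the 6 are fixed: C(6,3) = 20 ways.
The remaining 3 must have no fixed point: D(3) = 2.
P = 20·2/720 = 1/18 ≈ 0.056.

0.056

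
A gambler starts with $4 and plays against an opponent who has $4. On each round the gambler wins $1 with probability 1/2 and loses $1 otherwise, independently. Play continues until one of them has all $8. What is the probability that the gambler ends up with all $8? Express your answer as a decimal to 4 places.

With a fair step, P(i) = ½P(i−1) + ½P(i+1) with P(0)=0, P(8)=1 has the linear solution P(i) = i/8.
P(4) = 4/8 = 1/2 ≈ 0.5000.

0.5000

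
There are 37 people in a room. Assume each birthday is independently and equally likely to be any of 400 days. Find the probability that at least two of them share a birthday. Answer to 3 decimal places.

0.821

It's easier to compute the probability that all 37 are distinct.
P(all distinct) = 400/400 · 399/400 · ··· · 364/400 ≈ 0.179.
So the probability of at least one match is 1 − 0.179 = 0.821.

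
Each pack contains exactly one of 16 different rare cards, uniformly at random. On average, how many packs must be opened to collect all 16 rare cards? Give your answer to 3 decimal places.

After i distinct types are collected, each trial gives a new one with probability (16−i)/16, so the expected wait for the next new type is 16/(16−i).
E = 16/16 + 16/15 + 16/14 + 16/13 + 16/12 + 16/11 + 16/10 + 16/9 + 16/8 + 16/7 + 16/6 + 16/5 + 16/4 + 16/3 + 16/2 + 16/1 = 2436559/45045 ≈ 54.092.

54.092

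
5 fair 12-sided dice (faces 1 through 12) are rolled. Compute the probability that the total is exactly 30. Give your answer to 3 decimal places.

There are 12^5 = 248832 equally likely outcomes.
The number of ordered 5-tuples from {1,…,12} summing to 30 is 11901.
P(sum = 30) = 11901/248832 = 3967/82944 ≈ 0.048.

0.048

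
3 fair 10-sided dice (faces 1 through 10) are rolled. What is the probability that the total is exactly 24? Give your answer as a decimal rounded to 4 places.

There are 10^3 = 1000 equally likely outcomes.
The number of ordered 3-tuples from {1,…,10} summing to 24 is 28.
P(sum = 24) = 28/1000 = 7/250 ≈ 0.0280.

0.0280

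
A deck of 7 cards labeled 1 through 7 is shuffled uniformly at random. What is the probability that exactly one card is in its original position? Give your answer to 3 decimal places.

0.368

Choose which one is fixed: C(7,1) = 7 ways.
The remaining 6 must have no fixed point: D(6) = 265.
P = 7·265/5040 = 53/144 ≈ 0.368.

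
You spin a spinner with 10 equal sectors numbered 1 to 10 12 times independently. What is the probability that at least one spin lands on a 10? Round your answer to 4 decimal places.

P(no spin lands on a 10) = (9/10)^12 ≈ 0.2824.
P(at least one) = 1 − 0.2824 = 0.7176.

0.7176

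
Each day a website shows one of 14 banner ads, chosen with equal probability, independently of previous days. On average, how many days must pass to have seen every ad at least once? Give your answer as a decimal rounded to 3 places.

45.522

After i distinct types are collected, each trial gives a new one with probability (14−i)/14, so the expected wait for the next new type is 14/(14−i).
E = 14/14 + 14/13 + 14/12 + 14/11 + 14/10 + 14/9 + 14/8 + 14/7 + 14/6 + 14/5 + 14/4 + 14/3 + 14/2 + 14/1 = 1171733/25740 ≈ 45.522.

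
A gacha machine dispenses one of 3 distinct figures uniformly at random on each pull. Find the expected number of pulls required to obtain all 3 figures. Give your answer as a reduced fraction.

11/2

After i distinct types are collected, each trial gives a new one with probability (3−i)/3, so the expected wait for the next new type is 3/(3−i).
E = 3/3 + 3/2 + 3/1 = 11/2.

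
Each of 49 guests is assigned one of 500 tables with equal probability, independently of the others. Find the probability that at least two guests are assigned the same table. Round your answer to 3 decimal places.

It's easier to compute the probability that all 49 are distinct.
P(all distinct) = 500/500 · 499/500 · ··· · 452/500 ≈ 0.088.
So the probability of at least one match is 1 − 0.088 = 0.912.

0.912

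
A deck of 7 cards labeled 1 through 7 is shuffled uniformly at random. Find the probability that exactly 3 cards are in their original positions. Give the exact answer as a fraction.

1/16

Choose which 3 of the 7 are fixed: C(7,3) = 35 ways.
The remaining 4 must have no fixed point: D(4) = 9.
P = 35·9/5040 = 1/16.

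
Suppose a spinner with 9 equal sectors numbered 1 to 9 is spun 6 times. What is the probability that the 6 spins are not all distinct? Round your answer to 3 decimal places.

P(all 6 different) = 9/9 · 8/9 · ··· · 4/9 ≈ 0.114.
P(at least two equal) = 1 − 0.114 = 0.886.

0.886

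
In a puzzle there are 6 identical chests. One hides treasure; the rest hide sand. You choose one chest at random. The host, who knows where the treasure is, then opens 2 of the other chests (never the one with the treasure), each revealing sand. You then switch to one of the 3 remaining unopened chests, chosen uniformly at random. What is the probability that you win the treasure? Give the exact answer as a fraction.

Your original chest holds the treasure with probability 1/6, so the other 5 collectively hold it with probability 5/6.
The host can always find 2 empty chests to open, so the reveals don't change that 5/6; it is now spread over the 3 remaining unopened chests.
P(win by switching) = (5/6) · (1/3) = 5/18.

5/18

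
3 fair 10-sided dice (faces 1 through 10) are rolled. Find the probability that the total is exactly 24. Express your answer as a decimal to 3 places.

There are 10^3 = 1000 equally likely outcomes.
The number of ordered 3-tuples from {1,…,10} summing to 24 is 28.
P(sum = 24) = 28/1000 = 7/250 ≈ 0.028.

0.028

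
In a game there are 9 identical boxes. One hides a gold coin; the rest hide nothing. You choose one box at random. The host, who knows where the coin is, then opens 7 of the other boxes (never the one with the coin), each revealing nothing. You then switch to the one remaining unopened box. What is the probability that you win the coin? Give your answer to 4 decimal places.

Your original box holds the coin with probability 1/9, so the other 8 collectively hold it with probability 8/9.
The host can always find 7 empty boxes to open, so the reveals don't change that 8/9; it is now spread over the 1 remaining unopened box.
P(win by switching) = (8/9) · (1/1) = 8/9 ≈ 0.8889.

0.8889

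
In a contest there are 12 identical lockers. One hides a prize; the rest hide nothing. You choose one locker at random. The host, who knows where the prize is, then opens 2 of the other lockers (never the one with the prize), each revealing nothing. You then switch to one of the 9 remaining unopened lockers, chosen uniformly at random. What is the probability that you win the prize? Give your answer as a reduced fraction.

Your original locker holds the prize with probability 1/12, so the other 11 collectively hold it with probability 11/12.
The host can always find 2 empty lockers to open, so the reveals don't change that 11/12; it is now spread over the 9 remaining unopened lockers.
P(win by switching) = (11/12) · (1/9) = 11/108.

11/108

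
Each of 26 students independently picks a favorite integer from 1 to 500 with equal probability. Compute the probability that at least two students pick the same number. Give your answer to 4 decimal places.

0.4838

It's easier to compute the probability that all 26 are distinct.
P(all distinct) = 500/500 · 499/500 · ··· · 475/500 ≈ 0.5162.
So the probability of at least one match is 1 − 0.5162 = 0.4838.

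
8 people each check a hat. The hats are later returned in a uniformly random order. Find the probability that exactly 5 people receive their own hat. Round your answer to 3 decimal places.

0.003

Choose which 5 of the 8 are fixed: C(8,5) = 56 ways.
The remaining 3 must have no fixed point: D(3) = 2.
P = 56·2/40320 = 1/360 ≈ 0.003.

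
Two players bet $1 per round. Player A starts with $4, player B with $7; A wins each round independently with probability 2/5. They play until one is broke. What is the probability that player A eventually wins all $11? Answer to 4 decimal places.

Let r = q/p = (3/5)/(2/5) = 3/2. The recurrence P(i) = p·P(i+1) + q·P(i−1) with P(0)=0, P(11)=1 gives P(i) = (1 − r^i)/(1 − r^11).
P(4) = (1 − (3/2)^4) / (1 − (3/2)^11) = 8320/175099 ≈ 0.0475.

0.0475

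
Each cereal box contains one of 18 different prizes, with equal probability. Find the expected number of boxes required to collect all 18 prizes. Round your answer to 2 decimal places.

After i distinct types are collected, each trial gives a new one with probability (18−i)/18, so the expected wait for the next new type is 18/(18−i).
E = 18/18 + 18/17 + 18/16 + 18/15 + 18/14 + 18/13 + 18/12 + 18/11 + 18/10 + 18/9 + 18/8 + 18/7 + 18/6 + 18/5 + 18/4 + 18/3 + 18/2 + 18/1 = 42822903/680680 ≈ 62.91.

62.91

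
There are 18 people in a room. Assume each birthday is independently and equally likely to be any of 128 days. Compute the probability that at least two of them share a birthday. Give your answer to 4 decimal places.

It's easier to compute the probability that all 18 are distinct.
P(all distinct) = 128/128 · 127/128 · ··· · 111/128 ≈ 0.2854.
So the probability of at least one match is 1 − 0.2854 = 0.7146.

0.7146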